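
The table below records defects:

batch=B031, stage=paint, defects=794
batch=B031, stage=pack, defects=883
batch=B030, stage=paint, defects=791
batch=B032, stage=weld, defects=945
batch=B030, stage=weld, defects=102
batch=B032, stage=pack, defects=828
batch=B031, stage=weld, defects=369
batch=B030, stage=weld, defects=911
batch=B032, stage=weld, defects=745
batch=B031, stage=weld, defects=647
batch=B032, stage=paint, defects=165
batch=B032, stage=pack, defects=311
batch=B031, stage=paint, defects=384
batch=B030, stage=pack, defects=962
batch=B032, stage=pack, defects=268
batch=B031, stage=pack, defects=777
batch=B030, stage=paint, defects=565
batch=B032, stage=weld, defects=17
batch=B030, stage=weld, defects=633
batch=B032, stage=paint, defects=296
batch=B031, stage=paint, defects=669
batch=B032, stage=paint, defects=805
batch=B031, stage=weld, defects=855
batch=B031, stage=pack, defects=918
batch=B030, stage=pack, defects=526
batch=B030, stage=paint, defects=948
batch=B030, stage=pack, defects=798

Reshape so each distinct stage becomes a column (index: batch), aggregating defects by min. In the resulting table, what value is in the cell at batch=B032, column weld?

17

Rows with batch=B032 and stage=weld: defects values are 945, 745, 17.
min(945, 745, 17) = 17.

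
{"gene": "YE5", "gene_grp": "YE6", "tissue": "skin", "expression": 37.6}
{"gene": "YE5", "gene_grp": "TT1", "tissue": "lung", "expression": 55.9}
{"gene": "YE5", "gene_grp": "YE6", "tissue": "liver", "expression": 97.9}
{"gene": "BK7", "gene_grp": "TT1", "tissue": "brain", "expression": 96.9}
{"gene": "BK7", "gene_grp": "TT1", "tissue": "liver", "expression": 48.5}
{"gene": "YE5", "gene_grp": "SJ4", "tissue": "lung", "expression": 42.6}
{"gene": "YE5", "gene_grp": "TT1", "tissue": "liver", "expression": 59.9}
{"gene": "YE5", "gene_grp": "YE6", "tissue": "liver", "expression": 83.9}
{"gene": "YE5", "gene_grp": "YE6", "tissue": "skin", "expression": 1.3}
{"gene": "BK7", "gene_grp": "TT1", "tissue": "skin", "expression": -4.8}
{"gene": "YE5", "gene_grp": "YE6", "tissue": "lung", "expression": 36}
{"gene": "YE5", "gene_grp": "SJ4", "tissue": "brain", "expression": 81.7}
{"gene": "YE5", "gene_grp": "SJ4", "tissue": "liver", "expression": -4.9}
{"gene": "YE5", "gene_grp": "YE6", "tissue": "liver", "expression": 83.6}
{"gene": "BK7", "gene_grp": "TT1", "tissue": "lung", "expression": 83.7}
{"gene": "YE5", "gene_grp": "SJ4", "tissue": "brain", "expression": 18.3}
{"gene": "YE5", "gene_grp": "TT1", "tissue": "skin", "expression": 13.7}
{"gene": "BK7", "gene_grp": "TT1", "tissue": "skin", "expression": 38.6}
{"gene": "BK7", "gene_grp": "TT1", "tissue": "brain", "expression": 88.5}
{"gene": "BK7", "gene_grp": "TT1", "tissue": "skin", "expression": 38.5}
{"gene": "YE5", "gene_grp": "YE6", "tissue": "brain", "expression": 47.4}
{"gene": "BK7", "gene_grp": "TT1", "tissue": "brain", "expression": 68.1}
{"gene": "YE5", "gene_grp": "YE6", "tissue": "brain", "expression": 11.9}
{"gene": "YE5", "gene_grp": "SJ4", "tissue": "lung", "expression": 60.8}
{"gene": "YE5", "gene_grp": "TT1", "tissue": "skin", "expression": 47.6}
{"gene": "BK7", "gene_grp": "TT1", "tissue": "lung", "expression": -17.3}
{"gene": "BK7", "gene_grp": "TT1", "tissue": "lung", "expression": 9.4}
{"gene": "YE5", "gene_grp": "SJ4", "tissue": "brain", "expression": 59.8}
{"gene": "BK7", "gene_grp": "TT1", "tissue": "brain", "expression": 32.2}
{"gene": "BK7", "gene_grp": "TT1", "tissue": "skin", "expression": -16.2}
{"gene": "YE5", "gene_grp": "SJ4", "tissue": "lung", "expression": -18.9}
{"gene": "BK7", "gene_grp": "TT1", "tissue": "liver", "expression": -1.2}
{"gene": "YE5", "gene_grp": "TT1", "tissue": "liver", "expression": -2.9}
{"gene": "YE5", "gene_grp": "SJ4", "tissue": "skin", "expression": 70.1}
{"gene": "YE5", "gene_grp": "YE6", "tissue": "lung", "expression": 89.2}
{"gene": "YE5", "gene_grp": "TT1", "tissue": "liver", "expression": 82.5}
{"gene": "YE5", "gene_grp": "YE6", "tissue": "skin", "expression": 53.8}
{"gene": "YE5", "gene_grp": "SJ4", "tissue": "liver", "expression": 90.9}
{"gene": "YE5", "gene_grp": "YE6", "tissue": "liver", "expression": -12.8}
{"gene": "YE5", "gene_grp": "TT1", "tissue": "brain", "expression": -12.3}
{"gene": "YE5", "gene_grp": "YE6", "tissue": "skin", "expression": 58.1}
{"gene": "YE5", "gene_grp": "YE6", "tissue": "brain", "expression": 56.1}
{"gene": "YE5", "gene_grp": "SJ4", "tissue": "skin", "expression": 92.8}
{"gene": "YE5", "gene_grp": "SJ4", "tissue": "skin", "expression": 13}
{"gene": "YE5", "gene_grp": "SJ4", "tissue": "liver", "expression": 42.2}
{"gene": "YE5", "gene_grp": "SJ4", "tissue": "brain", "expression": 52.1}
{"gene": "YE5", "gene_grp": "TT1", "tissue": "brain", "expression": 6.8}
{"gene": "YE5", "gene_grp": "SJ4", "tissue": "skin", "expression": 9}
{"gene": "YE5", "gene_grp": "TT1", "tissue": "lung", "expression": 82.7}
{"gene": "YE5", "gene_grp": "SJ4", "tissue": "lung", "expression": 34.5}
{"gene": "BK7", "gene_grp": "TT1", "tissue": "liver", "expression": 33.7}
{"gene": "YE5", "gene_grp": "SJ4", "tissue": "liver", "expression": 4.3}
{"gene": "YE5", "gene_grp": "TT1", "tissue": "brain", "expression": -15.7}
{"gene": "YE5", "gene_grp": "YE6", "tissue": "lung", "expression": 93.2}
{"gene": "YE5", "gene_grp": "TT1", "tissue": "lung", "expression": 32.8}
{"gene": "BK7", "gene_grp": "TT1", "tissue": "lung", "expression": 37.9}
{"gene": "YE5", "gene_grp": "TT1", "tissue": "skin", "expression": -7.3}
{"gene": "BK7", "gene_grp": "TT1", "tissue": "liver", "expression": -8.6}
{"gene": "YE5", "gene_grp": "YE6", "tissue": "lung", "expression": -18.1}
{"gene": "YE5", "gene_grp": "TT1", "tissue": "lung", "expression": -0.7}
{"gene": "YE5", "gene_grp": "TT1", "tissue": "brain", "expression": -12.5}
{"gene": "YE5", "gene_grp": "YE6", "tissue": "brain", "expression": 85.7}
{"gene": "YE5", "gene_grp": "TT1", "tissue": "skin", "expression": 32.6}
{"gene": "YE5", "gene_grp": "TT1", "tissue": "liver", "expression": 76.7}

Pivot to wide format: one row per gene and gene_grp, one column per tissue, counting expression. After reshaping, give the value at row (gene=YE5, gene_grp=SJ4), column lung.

Rows with gene=YE5, gene_grp=SJ4 and tissue=lung: expression values are 42.6, 60.8, -18.9, 34.5.
4 rows match — count = 4.

4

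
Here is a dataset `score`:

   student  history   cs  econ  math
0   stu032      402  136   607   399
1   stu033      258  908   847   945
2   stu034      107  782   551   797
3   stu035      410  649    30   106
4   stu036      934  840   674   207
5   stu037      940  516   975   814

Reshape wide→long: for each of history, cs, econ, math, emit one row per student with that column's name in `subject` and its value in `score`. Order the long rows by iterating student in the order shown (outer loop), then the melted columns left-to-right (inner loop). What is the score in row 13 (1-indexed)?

24 rows total (6 × 4). Row 13: index ⌊(13-1)/4⌋ = 3 into student → stu035; (13-1) mod 4 = 0 into the melted columns → history.
So row 13 is (stu035, history, 410); score = 410.

410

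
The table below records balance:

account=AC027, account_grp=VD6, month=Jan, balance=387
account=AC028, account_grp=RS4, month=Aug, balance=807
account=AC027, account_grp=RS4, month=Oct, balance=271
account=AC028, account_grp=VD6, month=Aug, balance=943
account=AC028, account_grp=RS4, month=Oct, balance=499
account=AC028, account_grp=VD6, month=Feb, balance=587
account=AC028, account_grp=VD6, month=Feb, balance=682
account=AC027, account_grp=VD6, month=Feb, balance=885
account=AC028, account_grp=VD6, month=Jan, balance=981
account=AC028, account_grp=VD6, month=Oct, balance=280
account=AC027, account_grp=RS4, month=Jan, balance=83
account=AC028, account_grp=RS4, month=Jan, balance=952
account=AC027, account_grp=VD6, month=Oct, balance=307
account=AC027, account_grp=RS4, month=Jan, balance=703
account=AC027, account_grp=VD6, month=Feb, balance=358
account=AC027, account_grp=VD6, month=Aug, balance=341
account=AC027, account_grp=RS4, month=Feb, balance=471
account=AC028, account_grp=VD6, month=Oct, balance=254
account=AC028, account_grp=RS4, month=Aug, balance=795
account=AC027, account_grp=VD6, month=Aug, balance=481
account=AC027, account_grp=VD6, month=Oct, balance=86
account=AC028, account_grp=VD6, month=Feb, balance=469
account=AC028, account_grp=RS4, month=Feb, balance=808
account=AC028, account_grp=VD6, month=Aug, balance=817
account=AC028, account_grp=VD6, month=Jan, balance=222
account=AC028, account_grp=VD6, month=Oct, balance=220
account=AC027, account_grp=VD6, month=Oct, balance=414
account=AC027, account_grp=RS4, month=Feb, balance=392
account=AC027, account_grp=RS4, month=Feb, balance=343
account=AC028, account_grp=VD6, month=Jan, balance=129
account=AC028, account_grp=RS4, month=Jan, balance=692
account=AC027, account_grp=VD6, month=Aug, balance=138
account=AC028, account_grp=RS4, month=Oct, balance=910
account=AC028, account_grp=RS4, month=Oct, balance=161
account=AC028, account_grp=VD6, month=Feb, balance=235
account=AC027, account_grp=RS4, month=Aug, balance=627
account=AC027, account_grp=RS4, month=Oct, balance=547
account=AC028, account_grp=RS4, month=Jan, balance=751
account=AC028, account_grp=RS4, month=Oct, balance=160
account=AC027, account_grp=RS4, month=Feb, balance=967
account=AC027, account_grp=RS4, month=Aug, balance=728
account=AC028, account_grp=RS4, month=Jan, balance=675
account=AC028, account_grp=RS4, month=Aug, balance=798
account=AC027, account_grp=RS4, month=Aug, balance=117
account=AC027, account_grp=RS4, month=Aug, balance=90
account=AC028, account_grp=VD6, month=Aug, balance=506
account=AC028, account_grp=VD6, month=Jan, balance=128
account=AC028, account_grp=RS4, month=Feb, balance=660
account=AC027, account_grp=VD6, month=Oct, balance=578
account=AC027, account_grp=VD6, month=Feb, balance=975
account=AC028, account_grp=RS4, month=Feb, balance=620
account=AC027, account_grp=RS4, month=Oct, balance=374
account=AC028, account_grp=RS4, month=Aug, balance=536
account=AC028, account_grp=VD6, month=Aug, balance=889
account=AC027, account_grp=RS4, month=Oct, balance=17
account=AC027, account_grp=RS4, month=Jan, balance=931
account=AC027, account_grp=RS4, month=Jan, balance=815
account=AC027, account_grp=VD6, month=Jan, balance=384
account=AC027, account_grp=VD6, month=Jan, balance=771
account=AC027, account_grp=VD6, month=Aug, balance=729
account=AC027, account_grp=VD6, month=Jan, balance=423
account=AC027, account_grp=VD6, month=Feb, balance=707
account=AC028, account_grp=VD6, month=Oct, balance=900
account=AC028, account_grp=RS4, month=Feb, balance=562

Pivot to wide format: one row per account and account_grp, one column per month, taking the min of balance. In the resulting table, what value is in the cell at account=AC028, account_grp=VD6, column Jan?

Rows with account=AC028, account_grp=VD6 and month=Jan: balance values are 981, 222, 129, 128.
min(981, 222, 129, 128) = 128.

128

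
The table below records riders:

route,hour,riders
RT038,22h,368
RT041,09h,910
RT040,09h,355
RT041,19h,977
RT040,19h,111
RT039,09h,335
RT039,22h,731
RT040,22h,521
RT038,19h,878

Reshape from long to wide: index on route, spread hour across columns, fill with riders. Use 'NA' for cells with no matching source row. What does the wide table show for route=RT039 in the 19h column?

No long-format row has route=RT039 and hour=19h, so the cell is NA.

NA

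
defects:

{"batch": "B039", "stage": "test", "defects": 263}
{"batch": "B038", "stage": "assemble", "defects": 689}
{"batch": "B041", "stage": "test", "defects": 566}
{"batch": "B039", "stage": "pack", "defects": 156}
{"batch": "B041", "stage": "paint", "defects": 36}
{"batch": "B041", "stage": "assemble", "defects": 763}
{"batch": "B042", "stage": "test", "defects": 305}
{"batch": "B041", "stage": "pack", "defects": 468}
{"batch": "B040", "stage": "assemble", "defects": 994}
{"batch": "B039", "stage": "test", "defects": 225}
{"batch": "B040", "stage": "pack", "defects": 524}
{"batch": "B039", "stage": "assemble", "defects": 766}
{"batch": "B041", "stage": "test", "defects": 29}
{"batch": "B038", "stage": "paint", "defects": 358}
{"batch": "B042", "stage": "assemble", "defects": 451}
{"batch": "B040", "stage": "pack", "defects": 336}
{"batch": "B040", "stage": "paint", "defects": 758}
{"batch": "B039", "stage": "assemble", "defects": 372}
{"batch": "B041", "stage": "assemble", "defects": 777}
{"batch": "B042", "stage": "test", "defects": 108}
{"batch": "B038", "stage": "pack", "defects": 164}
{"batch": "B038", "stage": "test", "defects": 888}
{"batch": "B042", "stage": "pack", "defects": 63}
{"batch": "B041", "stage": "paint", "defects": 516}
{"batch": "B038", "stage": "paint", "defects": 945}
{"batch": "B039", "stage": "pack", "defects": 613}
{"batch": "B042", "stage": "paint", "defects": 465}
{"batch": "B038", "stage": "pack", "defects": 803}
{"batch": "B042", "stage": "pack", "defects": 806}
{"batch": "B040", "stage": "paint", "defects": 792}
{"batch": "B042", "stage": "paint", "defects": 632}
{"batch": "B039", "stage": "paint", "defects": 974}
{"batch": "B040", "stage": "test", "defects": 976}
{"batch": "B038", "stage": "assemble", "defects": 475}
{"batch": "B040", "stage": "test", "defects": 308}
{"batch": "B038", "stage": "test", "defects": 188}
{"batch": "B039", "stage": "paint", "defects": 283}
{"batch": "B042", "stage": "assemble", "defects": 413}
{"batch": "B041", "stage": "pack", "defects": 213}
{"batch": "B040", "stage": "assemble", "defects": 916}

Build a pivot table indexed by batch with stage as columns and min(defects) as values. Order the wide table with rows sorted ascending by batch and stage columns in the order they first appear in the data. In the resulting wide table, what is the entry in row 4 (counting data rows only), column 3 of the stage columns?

With rows sorted ascending by batch, row 4 is batch=B041. stage columns in first-appearance order: test, assemble, pack, paint; column 3 is pack.
Long rows with batch=B041, stage=pack: min(468, 213) = 213.

213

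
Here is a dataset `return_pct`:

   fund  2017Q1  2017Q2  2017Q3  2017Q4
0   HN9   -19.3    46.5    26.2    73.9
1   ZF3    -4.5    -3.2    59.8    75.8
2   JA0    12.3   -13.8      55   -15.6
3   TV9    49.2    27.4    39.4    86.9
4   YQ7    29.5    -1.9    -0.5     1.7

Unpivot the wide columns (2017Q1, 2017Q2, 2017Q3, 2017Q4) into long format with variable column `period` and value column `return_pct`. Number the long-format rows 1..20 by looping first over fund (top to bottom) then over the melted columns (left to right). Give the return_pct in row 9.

20 rows total (5 × 4). Row 9: index ⌊(9-1)/4⌋ = 2 into fund → JA0; (9-1) mod 4 = 0 into the melted columns → 2017Q1.
So row 9 is (JA0, 2017Q1, 12.3); return_pct = 12.3.

12.3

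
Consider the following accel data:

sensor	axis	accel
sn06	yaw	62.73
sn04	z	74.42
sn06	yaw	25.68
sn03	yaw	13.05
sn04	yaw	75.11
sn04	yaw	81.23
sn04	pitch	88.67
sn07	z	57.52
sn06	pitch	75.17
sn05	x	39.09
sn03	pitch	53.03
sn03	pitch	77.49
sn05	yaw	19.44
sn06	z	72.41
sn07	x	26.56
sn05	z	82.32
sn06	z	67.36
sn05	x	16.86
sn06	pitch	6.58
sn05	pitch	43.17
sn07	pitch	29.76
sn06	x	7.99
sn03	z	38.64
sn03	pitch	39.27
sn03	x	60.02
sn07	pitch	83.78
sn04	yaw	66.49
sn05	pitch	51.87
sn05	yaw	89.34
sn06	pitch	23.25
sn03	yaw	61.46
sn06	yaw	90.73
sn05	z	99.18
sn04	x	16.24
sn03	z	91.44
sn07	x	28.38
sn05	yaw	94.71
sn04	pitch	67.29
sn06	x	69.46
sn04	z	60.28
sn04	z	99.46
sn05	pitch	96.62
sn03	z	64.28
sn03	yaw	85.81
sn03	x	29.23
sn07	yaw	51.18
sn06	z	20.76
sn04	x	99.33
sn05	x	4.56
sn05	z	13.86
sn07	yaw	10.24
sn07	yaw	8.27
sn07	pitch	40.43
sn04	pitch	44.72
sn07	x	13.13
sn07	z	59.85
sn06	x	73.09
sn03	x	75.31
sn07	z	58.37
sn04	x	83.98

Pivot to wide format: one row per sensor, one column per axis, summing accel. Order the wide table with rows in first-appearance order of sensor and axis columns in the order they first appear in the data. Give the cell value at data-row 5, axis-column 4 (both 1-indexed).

60.51

With rows in first-appearance order of sensor, row 5 is sensor=sn05. axis columns in first-appearance order: yaw, z, pitch, x; column 4 is x.
Long rows with sensor=sn05, axis=x: 39.09 + 16.86 + 4.56 = 60.51.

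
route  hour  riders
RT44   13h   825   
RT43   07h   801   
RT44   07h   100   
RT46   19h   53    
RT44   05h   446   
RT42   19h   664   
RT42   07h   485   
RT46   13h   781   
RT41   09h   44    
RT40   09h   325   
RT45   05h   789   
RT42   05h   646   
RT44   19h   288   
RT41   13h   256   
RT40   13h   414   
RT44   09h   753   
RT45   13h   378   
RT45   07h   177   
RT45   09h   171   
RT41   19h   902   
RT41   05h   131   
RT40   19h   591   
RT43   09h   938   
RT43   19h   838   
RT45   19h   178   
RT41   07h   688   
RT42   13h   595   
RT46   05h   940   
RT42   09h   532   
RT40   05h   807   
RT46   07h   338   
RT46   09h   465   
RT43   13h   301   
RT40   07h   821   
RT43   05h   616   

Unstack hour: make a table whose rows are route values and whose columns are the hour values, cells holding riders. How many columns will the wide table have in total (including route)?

6

1 column for route plus 5 distinct hour values → 6 columns.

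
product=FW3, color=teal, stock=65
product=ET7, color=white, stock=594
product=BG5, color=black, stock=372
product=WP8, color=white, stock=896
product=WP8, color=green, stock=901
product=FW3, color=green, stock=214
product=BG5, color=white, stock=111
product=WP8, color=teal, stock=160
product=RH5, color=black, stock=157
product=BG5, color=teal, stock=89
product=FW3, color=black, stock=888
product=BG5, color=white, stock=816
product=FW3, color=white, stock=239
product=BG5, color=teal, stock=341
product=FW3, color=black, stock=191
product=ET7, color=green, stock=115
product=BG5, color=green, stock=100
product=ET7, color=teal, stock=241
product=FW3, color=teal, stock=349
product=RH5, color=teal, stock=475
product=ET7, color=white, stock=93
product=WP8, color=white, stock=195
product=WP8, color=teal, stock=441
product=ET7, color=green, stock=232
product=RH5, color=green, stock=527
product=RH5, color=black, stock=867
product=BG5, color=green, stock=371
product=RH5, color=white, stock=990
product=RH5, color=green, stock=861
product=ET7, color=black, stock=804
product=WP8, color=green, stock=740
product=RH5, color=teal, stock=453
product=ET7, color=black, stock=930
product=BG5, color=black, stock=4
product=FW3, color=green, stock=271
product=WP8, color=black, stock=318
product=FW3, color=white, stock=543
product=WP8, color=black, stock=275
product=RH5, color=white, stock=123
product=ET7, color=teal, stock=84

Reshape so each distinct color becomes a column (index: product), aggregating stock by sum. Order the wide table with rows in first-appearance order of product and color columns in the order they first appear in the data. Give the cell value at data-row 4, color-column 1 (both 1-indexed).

601

With rows in first-appearance order of product, row 4 is product=WP8. color columns in first-appearance order: teal, white, black, green; column 1 is teal.
Long rows with product=WP8, color=teal: 160 + 441 = 601.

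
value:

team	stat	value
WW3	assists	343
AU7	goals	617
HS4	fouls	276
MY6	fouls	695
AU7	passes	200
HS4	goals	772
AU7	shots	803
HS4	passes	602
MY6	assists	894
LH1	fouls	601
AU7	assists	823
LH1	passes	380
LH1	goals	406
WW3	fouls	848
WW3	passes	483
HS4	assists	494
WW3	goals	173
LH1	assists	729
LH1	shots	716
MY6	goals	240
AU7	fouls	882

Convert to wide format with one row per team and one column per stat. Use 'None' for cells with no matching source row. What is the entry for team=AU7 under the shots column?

803

The long row with team=AU7, stat=shots has value=803.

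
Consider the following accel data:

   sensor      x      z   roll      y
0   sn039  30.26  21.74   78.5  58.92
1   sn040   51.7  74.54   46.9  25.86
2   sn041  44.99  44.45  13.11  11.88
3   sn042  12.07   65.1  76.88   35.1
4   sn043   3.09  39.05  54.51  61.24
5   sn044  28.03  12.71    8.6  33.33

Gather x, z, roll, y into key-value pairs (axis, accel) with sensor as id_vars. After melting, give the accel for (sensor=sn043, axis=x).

Unpivoting turns each (sensor, wide-column) pair into one long row.
The wide cell at row sn043, column x holds 3.09, so the long row (sn043, x) has accel=3.09.

3.09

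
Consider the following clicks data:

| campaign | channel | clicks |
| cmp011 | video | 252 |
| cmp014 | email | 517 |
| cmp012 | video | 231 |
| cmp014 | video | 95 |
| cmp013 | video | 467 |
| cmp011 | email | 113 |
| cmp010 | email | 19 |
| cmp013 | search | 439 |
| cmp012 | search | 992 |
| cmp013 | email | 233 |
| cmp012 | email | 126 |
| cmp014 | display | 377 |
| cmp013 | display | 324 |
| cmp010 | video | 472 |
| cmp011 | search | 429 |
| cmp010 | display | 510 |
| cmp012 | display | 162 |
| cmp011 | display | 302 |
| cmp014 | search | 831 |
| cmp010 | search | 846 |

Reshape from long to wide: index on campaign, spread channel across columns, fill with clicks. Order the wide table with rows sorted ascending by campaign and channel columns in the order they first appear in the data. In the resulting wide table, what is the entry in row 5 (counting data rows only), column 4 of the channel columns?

377

With rows sorted ascending by campaign, row 5 is campaign=cmp014. channel columns in first-appearance order: video, email, search, display; column 4 is display.
Long rows with campaign=cmp014, channel=display: clicks = 377.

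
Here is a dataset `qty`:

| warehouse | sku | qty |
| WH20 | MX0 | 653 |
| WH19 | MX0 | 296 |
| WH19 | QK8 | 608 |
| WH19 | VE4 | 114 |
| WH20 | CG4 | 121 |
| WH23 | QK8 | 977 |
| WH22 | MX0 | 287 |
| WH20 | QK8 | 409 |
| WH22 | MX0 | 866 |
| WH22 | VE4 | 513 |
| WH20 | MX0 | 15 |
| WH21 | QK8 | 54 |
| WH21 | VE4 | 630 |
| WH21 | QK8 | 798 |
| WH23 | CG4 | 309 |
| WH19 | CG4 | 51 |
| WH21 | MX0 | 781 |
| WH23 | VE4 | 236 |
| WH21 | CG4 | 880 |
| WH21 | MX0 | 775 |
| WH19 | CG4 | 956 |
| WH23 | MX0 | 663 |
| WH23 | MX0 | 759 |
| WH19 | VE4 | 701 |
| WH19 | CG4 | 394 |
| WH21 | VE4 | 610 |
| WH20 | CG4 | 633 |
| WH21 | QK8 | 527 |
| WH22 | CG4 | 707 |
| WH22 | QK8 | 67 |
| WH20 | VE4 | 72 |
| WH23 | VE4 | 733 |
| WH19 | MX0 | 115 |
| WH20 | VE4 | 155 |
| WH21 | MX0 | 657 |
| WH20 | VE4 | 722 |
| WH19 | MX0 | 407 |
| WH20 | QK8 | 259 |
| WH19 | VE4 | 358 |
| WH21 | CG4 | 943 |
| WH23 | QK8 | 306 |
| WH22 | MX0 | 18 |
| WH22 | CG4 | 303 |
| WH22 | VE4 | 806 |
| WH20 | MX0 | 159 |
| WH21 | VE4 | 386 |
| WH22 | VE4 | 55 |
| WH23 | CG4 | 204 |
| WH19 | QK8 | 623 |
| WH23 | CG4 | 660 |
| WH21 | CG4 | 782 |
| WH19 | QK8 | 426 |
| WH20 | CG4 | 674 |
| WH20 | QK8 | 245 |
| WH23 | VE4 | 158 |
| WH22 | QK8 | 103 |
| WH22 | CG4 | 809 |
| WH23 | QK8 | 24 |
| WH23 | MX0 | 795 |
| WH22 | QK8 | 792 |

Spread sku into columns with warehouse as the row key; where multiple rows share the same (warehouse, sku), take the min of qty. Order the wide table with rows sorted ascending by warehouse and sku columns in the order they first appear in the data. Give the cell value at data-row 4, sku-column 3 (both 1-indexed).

55

With rows sorted ascending by warehouse, row 4 is warehouse=WH22. sku columns in first-appearance order: MX0, QK8, VE4, CG4; column 3 is VE4.
Long rows with warehouse=WH22, sku=VE4: min(513, 806, 55) = 55.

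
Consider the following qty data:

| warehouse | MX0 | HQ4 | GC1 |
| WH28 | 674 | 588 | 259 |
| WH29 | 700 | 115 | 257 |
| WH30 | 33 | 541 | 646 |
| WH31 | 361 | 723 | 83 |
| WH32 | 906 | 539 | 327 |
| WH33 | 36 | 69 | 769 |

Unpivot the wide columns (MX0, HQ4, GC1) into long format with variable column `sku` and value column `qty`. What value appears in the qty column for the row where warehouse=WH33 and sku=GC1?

769

Unpivoting turns each (warehouse, wide-column) pair into one long row.
The wide cell at row WH33, column GC1 holds 769, so the long row (WH33, GC1) has qty=769.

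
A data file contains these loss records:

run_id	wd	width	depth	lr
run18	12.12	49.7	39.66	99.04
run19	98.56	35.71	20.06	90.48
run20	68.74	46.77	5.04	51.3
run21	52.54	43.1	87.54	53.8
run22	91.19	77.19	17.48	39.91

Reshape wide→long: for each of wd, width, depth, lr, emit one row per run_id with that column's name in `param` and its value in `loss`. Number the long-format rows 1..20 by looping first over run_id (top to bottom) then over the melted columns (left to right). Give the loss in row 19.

17.48

20 rows total (5 × 4). Row 19: index ⌊(19-1)/4⌋ = 4 into run_id → run22; (19-1) mod 4 = 2 into the melted columns → depth.
So row 19 is (run22, depth, 17.48); loss = 17.48.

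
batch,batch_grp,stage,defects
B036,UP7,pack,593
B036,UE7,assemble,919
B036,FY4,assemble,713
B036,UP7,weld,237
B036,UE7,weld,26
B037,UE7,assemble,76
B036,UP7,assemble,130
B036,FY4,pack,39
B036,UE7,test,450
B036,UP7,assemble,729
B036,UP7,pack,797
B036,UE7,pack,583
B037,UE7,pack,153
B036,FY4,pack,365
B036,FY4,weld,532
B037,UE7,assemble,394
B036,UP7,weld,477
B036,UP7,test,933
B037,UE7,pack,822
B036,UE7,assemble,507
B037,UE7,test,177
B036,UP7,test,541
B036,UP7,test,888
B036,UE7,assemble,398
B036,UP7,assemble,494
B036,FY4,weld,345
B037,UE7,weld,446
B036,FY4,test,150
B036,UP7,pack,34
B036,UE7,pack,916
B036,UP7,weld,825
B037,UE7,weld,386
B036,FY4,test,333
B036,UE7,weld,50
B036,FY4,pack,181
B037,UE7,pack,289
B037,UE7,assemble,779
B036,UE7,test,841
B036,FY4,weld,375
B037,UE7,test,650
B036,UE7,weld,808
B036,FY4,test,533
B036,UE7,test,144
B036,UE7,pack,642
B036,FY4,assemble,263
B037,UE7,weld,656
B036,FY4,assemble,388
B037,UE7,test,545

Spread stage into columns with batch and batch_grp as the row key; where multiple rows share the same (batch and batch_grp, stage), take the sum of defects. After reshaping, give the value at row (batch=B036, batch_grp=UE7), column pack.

2141

Rows with batch=B036, batch_grp=UE7 and stage=pack: defects values are 583, 916, 642.
583 + 916 + 642 = 2141.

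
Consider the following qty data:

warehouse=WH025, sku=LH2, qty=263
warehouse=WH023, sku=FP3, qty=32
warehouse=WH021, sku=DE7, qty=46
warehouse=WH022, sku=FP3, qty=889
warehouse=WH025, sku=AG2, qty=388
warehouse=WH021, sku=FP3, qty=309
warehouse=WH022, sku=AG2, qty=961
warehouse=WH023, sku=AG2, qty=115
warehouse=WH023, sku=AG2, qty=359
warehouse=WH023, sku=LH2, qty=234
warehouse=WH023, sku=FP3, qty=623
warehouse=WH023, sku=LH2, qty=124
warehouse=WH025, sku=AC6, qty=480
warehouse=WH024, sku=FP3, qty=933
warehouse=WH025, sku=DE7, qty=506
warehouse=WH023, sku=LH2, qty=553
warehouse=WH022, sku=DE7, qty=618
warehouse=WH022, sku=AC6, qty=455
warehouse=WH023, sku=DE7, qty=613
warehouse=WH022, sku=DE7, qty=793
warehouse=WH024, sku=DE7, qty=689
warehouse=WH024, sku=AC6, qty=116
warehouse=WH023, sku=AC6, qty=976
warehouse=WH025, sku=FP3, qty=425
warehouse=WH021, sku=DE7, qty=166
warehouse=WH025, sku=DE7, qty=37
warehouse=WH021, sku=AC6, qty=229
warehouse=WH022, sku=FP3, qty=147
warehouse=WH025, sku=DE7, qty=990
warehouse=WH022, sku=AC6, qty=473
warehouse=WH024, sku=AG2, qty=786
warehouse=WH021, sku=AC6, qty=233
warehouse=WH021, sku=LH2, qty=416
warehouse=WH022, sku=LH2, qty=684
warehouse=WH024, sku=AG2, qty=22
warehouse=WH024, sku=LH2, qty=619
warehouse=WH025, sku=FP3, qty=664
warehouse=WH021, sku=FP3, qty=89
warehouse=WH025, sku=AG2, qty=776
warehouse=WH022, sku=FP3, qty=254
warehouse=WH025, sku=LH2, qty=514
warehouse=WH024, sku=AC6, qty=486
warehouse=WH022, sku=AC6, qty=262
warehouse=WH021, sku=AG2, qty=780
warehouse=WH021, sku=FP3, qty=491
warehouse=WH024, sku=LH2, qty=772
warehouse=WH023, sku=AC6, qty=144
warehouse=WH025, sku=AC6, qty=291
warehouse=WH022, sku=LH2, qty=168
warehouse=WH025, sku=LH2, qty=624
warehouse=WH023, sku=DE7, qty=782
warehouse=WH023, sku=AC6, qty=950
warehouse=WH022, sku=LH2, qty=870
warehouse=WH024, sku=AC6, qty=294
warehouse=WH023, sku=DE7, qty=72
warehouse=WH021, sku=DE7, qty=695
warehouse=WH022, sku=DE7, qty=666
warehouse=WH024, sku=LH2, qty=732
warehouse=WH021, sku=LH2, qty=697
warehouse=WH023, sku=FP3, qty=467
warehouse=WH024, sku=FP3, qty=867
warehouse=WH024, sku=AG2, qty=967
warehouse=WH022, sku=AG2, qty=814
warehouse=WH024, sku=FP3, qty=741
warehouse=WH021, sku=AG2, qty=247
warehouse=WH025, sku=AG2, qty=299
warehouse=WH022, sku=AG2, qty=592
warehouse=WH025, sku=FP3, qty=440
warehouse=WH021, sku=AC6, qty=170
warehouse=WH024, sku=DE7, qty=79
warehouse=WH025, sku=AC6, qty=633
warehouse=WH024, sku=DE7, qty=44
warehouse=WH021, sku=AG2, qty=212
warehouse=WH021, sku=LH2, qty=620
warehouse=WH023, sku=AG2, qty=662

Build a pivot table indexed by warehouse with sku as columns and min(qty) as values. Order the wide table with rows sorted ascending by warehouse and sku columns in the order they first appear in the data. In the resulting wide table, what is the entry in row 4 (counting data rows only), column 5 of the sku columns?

116

With rows sorted ascending by warehouse, row 4 is warehouse=WH024. sku columns in first-appearance order: LH2, FP3, DE7, AG2, AC6; column 5 is AC6.
Long rows with warehouse=WH024, sku=AC6: min(116, 486, 294) = 116.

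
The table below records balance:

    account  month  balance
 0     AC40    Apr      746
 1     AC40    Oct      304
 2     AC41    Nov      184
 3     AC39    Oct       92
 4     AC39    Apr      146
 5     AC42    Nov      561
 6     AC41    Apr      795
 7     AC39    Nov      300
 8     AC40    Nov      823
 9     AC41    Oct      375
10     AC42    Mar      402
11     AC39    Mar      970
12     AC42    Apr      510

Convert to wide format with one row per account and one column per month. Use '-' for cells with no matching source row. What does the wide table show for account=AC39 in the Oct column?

The long row with account=AC39, month=Oct has balance=92.

92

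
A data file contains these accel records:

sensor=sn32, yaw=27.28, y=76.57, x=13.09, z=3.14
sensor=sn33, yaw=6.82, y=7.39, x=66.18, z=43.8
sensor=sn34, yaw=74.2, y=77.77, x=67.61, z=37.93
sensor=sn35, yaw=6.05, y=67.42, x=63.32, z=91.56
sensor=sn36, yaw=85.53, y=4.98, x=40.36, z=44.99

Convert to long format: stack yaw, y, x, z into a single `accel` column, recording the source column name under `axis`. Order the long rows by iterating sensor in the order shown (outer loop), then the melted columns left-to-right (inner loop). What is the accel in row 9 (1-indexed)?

20 rows total (5 × 4). Row 9: index ⌊(9-1)/4⌋ = 2 into sensor → sn34; (9-1) mod 4 = 0 into the melted columns → yaw.
So row 9 is (sn34, yaw, 74.2); accel = 74.2.

74.2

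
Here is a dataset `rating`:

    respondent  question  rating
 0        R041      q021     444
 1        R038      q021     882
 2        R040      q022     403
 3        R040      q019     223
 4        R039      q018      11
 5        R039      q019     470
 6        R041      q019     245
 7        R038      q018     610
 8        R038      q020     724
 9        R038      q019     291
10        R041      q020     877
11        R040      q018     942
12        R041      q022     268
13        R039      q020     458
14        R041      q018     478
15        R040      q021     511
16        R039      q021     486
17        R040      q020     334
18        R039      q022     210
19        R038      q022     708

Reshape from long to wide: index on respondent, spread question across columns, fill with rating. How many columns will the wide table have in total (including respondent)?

1 column for respondent plus 5 distinct question values → 6 columns.

6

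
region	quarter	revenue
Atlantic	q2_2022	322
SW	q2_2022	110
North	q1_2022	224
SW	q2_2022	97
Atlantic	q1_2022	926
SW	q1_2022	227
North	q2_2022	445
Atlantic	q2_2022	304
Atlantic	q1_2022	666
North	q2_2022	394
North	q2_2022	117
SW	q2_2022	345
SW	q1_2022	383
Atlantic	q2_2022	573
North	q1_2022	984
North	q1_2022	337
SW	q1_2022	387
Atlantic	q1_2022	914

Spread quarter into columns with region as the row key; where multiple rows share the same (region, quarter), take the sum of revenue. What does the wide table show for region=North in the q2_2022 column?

Rows with region=North and quarter=q2_2022: revenue values are 445, 394, 117.
445 + 394 + 117 = 956.

956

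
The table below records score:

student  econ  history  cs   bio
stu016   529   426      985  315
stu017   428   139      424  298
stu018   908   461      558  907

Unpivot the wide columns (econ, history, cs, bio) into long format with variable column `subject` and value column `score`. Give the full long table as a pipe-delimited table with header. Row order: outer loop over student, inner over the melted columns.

| student | subject | score |
| stu016 | econ | 529 |
| stu016 | history | 426 |
| stu016 | cs | 985 |
| stu016 | bio | 315 |
| stu017 | econ | 428 |
| stu017 | history | 139 |
| stu017 | cs | 424 |
| stu017 | bio | 298 |
| stu018 | econ | 908 |
| stu018 | history | 461 |
| stu018 | cs | 558 |
| stu018 | bio | 907 |

Each (student, column) pair becomes one row: 3 × 4 = 12 rows.
For example, (stu016, econ) → score=529.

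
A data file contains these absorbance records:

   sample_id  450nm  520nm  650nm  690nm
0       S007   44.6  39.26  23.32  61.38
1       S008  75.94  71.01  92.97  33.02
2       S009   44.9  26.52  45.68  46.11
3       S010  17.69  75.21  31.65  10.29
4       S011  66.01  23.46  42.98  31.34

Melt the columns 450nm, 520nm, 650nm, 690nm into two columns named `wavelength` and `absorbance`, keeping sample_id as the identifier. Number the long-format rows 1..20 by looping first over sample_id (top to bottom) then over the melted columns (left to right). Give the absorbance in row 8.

33.02

20 rows total (5 × 4). Row 8: index ⌊(8-1)/4⌋ = 1 into sample_id → S008; (8-1) mod 4 = 3 into the melted columns → 690nm.
So row 8 is (S008, 690nm, 33.02); absorbance = 33.02.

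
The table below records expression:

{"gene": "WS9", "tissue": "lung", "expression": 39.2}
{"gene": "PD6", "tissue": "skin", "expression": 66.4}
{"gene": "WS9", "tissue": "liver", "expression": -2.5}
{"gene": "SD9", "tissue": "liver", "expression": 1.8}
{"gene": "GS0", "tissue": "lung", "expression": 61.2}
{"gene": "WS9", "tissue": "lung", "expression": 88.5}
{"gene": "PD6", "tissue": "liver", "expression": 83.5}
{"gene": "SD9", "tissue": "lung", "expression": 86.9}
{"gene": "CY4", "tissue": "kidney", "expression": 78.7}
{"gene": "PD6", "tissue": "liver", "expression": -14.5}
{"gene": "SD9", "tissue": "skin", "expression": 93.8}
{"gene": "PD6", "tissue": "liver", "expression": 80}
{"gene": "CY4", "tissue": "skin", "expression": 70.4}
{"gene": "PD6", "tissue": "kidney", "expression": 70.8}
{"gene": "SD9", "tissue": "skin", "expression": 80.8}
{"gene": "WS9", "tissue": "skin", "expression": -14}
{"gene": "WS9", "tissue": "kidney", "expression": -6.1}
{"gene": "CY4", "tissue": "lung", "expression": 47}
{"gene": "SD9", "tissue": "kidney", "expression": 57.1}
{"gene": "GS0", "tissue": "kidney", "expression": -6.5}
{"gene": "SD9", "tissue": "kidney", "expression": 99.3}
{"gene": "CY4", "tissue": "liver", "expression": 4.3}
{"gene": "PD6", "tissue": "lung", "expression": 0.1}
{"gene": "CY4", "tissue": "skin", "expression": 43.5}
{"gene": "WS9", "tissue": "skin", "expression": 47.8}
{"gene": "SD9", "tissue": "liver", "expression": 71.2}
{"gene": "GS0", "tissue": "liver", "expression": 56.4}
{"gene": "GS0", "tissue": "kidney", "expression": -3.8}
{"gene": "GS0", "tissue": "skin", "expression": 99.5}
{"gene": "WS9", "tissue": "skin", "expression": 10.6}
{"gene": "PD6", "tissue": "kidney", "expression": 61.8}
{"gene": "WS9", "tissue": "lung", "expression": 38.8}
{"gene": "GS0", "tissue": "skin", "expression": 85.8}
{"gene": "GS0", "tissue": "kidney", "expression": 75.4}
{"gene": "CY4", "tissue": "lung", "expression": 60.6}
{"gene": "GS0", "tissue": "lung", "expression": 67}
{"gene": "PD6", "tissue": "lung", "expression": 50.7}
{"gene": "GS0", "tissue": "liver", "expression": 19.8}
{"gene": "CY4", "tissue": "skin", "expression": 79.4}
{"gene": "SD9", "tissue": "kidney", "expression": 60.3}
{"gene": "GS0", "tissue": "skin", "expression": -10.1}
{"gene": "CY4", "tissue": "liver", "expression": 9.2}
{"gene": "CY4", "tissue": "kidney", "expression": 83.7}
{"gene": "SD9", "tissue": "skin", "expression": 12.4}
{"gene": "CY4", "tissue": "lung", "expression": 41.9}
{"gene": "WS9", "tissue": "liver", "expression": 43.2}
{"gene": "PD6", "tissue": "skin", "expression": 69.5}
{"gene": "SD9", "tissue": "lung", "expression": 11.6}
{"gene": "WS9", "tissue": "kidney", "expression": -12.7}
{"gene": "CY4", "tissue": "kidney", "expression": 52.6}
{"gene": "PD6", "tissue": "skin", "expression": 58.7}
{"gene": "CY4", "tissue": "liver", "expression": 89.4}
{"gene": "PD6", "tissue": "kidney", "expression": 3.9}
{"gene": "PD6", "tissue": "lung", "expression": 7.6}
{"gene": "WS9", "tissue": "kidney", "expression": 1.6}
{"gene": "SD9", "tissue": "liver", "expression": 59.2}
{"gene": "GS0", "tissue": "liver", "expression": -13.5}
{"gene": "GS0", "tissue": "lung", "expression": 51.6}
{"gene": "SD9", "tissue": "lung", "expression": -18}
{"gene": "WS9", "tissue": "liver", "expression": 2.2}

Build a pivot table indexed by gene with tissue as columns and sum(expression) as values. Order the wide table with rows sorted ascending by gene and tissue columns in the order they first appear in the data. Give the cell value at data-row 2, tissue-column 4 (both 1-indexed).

65.1

With rows sorted ascending by gene, row 2 is gene=GS0. tissue columns in first-appearance order: lung, skin, liver, kidney; column 4 is kidney.
Long rows with gene=GS0, tissue=kidney: -6.5 + -3.8 + 75.4 = 65.1.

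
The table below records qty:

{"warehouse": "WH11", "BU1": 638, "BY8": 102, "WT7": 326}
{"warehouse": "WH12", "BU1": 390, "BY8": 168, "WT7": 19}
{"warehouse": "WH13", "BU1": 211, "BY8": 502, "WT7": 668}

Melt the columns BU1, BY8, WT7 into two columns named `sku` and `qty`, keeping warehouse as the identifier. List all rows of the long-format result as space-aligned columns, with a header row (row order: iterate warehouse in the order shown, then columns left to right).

warehouse  sku  qty
WH11       BU1  638
WH11       BY8  102
WH11       WT7  326
WH12       BU1  390
WH12       BY8  168
WH12       WT7  19 
WH13       BU1  211
WH13       BY8  502
WH13       WT7  668

Each (warehouse, column) pair becomes one row: 3 × 3 = 9 rows.
For example, (WH11, BU1) → qty=638.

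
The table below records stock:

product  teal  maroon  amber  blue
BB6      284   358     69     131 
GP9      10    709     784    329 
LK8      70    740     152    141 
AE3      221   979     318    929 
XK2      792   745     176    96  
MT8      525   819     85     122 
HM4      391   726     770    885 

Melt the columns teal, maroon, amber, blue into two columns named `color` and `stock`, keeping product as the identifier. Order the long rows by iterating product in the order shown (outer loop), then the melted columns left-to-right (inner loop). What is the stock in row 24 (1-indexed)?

122

28 rows total (7 × 4). Row 24: index ⌊(24-1)/4⌋ = 5 into product → MT8; (24-1) mod 4 = 3 into the melted columns → blue.
So row 24 is (MT8, blue, 122); stock = 122.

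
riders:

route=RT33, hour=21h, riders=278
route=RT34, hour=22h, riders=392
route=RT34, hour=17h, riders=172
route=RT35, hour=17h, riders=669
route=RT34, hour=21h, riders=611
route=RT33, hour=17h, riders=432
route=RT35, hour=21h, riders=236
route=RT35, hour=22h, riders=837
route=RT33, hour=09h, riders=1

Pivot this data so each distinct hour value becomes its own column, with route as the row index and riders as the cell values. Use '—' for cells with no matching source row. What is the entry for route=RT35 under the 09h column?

No long-format row has route=RT35 and hour=09h, so the cell is —.

—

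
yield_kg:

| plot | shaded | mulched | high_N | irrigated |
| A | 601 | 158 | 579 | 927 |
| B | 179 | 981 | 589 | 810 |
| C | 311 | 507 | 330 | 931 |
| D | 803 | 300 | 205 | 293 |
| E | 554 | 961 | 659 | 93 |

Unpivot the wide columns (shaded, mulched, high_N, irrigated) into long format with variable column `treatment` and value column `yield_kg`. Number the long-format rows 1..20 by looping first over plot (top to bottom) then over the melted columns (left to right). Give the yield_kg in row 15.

205

20 rows total (5 × 4). Row 15: index ⌊(15-1)/4⌋ = 3 into plot → D; (15-1) mod 4 = 2 into the melted columns → high_N.
So row 15 is (D, high_N, 205); yield_kg = 205.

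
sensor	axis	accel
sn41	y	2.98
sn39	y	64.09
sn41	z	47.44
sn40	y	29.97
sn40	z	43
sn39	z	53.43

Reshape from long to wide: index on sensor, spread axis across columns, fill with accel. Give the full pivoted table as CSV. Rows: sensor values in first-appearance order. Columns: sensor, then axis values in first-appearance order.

sensor,y,z
sn41,2.98,47.44
sn39,64.09,53.43
sn40,29.97,43

Columns: sensor plus the 2 distinct axis values (y, z).
For example, row sn41 column y takes accel=2.98 from the long row (sn41, y).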